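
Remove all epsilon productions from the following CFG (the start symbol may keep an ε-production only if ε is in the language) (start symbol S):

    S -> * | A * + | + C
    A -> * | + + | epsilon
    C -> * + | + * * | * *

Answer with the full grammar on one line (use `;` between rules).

S -> * | A * + | * + | + C; A -> * | + +; C -> * + | + * * | * *

Nullable nonterminals: {A}.
ε ∉ L(G), so no ε-production is kept.
For each production, add variants omitting each subset of nullable occurrences: S → A * + gives A * + | * +.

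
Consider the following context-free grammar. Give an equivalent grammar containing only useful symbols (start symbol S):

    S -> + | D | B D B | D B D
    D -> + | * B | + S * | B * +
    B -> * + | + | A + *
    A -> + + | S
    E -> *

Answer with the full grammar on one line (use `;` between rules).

Generating nonterminals: {A, B, D, E, S}.
Reachable from S after that: {A, B, D, S}.
Removed useless symbols: {E} and every production mentioning them.

S -> + | D | B D B | D B D; D -> + | * B | + S * | B * +; B -> * + | + | A + *; A -> + + | S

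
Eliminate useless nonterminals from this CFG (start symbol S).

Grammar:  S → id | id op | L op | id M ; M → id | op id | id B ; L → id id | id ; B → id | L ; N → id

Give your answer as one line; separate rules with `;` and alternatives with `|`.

S → id | id op | L op | id M; M → id | op id | id B; L → id id | id; B → id | L

Generating nonterminals: {B, L, M, N, S}.
Reachable from S after that: {B, L, M, S}.
Removed useless symbols: {N} and every production mentioning them.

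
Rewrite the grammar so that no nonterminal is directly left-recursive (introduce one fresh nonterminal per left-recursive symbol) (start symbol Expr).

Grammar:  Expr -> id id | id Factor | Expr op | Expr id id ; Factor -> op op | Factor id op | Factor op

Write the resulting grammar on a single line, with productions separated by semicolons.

Expr -> id id Expr1 | id Factor Expr1; Factor -> op op Factor1; Expr1 -> op Expr1 | id id Expr1 | epsilon; Factor1 -> id op Factor1 | op Factor1 | epsilon

Directly left-recursive nonterminals: Expr, Factor.
For Expr: α = {op, id id}, β = {id id, id Factor}. Rewrite as Expr → β Expr1 and Expr1 → α Expr1 | ε.
For Factor: α = {id op, op}, β = {op op}. Rewrite as Factor → β Factor1 and Factor1 → α Factor1 | ε.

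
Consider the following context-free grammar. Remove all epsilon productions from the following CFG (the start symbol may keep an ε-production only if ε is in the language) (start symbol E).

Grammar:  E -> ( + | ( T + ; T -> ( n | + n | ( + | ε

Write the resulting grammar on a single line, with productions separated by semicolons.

E -> ( + | ( T +; T -> ( n | + n | ( +

Nullable set = {T}.
ε ∉ L(G), so no ε-production is kept.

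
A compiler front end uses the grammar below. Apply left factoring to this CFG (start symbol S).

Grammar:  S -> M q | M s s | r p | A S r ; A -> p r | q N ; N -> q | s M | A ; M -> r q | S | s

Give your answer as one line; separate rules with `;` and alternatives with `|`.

S -> r p | A S r | M S'; A -> p r | q N; N -> q | s M | A; M -> r q | S | s; S' -> q | s s

S has alternatives sharing prefix 'M': factor to S → M S' with S' → q | s s.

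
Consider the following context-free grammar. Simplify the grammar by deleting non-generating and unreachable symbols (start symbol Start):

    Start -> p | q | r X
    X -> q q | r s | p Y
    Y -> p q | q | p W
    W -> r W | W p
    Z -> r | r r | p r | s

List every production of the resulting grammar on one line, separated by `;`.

Start -> p | q | r X; X -> q q | r s | p Y; Y -> p q | q

Generating nonterminals: {Start, X, Y, Z}.
Reachable from Start after that: {Start, X, Y}.
Removed useless symbols: {W, Z} and every production mentioning them.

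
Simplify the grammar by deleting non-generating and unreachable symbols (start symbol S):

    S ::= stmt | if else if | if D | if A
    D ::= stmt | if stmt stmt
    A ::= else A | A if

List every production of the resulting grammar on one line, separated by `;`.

S ::= stmt | if else if | if D; D ::= stmt | if stmt stmt

Generating nonterminals: {D, S}.
Reachable from S after that: {D, S}.
Removed useless symbols: {A} and every production mentioning them.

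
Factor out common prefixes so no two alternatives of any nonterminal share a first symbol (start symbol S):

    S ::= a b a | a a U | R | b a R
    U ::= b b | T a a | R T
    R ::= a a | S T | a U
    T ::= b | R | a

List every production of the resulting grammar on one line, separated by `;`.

S has alternatives sharing prefix 'a': factor to S → a S' with S' → b a | a U.
R has alternatives sharing prefix 'a': factor to R → a R' with R' → a | U.

S ::= R | b a R | a S'; U ::= b b | T a a | R T; R ::= S T | a R'; T ::= b | R | a; S' ::= b a | a U; R' ::= a | U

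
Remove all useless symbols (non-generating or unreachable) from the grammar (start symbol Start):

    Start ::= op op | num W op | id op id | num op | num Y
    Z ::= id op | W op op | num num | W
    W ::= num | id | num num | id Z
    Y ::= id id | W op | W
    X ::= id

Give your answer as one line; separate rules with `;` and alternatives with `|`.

Generating nonterminals: {Start, W, X, Y, Z}.
Reachable from Start after that: {Start, W, Y, Z}.
Removed useless symbols: {X} and every production mentioning them.

Start ::= op op | num W op | id op id | num op | num Y; Z ::= id op | W op op | num num | W; W ::= num | id | num num | id Z; Y ::= id id | W op | W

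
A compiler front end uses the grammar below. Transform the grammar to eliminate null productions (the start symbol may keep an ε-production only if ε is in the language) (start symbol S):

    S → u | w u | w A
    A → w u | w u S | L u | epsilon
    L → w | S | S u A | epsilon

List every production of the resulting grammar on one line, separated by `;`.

S → u | w u | w A | w; A → w u | w u S | L u | u; L → w | S | S u A | S u

Nullable nonterminals: {A, L}.
ε ∉ L(G), so no ε-production is kept.
For each production, add variants omitting each subset of nullable occurrences: S → w A gives w A | w. A → L u gives L u | u. L → S u A gives S u A | S u.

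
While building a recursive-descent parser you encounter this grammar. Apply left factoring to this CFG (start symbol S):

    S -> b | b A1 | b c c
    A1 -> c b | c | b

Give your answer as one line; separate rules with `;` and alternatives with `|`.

S has alternatives sharing prefix 'b': factor to S → b S' with S' → ε | A1 | c c.
A1 has alternatives sharing prefix 'c': factor to A1 → c A1' with A1' → b | ε.

S -> b S'; A1 -> b | c A1'; S' -> ε | A1 | c c; A1' -> b | ε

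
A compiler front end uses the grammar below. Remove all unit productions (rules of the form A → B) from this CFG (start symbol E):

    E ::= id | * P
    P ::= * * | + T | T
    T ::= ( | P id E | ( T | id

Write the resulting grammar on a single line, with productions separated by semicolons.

E ::= id | * P; P ::= * * | + T | ( | P id E | ( T | id; T ::= ( | P id E | ( T | id

Unit pairs: P ⇒* {T}.
For every A with A ⇒* B via unit rules, add B's non-unit alternatives to A; then delete every rule of the form X → Y.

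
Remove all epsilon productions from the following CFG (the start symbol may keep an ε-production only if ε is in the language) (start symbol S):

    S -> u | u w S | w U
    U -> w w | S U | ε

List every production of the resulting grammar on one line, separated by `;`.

Nullable set = {U}.
ε ∉ L(G), so no ε-production is kept.
For each production, add variants omitting each subset of nullable occurrences: S → w U gives w U | w. U → S U gives S U | S.

S -> u | u w S | w U | w; U -> w w | S U | S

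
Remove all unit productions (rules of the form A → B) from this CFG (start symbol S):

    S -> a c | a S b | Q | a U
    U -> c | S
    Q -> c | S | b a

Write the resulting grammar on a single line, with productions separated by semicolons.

Unit pairs: Q ⇒* {S}; S ⇒* {Q}; U ⇒* {Q, S}.
For each unit pair (A, B), copy every non-unit production of B to A, then drop all unit productions.

S -> a c | a S b | a U | c | b a; U -> c | a c | a S b | a U | b a; Q -> a c | a S b | a U | c | b a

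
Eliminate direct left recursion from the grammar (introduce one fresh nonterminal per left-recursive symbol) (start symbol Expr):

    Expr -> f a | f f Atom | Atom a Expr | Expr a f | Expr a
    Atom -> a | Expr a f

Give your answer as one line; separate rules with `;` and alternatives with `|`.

Expr -> f a Expr1 | f f Atom Expr1 | Atom a Expr Expr1; Atom -> a | Expr a f; Expr1 -> a f Expr1 | a Expr1 | ε

Expr is directly left-recursive.
For Expr: α = {a f, a}, β = {f a, f f Atom, Atom a Expr}. Rewrite as Expr → β Expr1 and Expr1 → α Expr1 | ε.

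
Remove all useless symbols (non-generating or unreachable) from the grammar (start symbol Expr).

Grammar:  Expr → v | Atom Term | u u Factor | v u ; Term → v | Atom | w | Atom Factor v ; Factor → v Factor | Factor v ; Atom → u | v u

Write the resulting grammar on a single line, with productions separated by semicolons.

Expr → v | Atom Term | v u; Term → v | Atom | w; Atom → u | v u

Generating nonterminals: {Atom, Expr, Term}.
Reachable from Expr after that: {Atom, Expr, Term}.
Removed useless symbols: {Factor} and every production mentioning them.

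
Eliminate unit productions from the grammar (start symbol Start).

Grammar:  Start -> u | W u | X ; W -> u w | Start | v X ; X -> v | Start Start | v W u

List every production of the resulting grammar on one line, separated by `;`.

Start -> u | W u | v | Start Start | v W u; W -> u | W u | v | Start Start | v W u | u w | v X; X -> v | Start Start | v W u

Unit pairs: Start ⇒* {X}; W ⇒* {Start, X}.
Replace each nonterminal's rules with the union of the non-unit rules of every nonterminal it unit-derives.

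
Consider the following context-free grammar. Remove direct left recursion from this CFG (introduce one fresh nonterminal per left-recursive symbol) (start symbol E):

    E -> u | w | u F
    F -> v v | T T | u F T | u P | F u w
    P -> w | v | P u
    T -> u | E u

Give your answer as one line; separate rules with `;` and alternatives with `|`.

E -> u | w | u F; F -> v v F' | T T F' | u F T F' | u P F'; P -> w P' | v P'; T -> u | E u; F' -> u w F' | ε; P' -> u P' | ε

F, P are directly left-recursive.
For F: α = {u w}, β = {v v, T T, u F T, u P}. Rewrite as F → β F' and F' → α F' | ε.
For P: α = {u}, β = {w, v}. Rewrite as P → β P' and P' → α P' | ε.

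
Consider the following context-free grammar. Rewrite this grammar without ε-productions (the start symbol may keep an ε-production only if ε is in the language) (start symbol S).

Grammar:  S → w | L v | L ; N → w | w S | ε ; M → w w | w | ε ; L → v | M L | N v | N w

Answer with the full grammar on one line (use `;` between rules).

S → w | L v | L; N → w | w S; M → w w | w; L → v | M L | N v | N w | w

Nullable nonterminals: {M, N}.
ε ∉ L(G), so no ε-production is kept.
Expand every rule over subsets of its nullable positions: L → N w gives N w | w.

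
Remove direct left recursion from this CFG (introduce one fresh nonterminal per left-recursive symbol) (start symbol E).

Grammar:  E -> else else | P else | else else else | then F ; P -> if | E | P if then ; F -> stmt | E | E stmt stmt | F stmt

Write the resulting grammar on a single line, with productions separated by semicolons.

Left recursion appears on P, F.
For P: α = {if then}, β = {if, E}. Rewrite as P → β P' and P' → α P' | ε.
For F: α = {stmt}, β = {stmt, E, E stmt stmt}. Rewrite as F → β F' and F' → α F' | ε.

E -> else else | P else | else else else | then F; P -> if P' | E P'; F -> stmt F' | E F' | E stmt stmt F'; P' -> if then P' | ε; F' -> stmt F' | ε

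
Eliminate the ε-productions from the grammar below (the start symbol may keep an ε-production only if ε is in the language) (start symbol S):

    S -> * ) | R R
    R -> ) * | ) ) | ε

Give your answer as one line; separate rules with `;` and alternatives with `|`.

S -> * ) | R R | R | ε; R -> ) * | ) )

Nullable set = {R, S}.
ε ∈ L(G) since S is nullable, so keep S → ε.
For each production, add variants omitting each subset of nullable occurrences: S → R R gives R R | R.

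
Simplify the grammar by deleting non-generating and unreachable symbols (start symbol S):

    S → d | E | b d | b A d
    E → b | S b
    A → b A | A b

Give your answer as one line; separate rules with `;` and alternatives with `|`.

S → d | E | b d; E → b | S b

Generating nonterminals: {E, S}.
Reachable from S after that: {E, S}.
Removed useless symbols: {A} and every production mentioning them.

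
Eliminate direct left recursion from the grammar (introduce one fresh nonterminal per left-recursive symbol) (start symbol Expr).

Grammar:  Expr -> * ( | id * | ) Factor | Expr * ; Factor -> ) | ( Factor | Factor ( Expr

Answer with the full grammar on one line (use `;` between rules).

Expr -> * ( Expr1 | id * Expr1 | ) Factor Expr1; Factor -> ) Factor1 | ( Factor Factor1; Expr1 -> * Expr1 | ε; Factor1 -> ( Expr Factor1 | ε

Expr, Factor are directly left-recursive.
For Expr: α = {*}, β = {* (, id *, ) Factor}. Rewrite as Expr → β Expr1 and Expr1 → α Expr1 | ε.
For Factor: α = {( Expr}, β = {), ( Factor}. Rewrite as Factor → β Factor1 and Factor1 → α Factor1 | ε.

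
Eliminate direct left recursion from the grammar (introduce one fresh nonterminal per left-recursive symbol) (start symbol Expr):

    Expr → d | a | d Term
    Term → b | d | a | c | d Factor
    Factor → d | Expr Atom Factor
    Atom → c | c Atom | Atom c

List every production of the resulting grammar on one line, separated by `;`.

Directly left-recursive nonterminal: Atom.
For Atom: α = {c}, β = {c, c Atom}. Rewrite as Atom → β Atom1 and Atom1 → α Atom1 | ε.

Expr → d | a | d Term; Term → b | d | a | c | d Factor; Factor → d | Expr Atom Factor; Atom → c Atom1 | c Atom Atom1; Atom1 → c Atom1 | ε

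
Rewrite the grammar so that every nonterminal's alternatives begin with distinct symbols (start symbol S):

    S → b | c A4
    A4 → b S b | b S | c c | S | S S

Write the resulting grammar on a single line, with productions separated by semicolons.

S → b | c A4; A4 → c c | b S A4' | S A4''; A4' → b | ε; A4'' → ε | S

A4 has alternatives sharing prefix 'b S': factor to A4 → b S A4' with A4' → b | ε.
A4 has alternatives sharing prefix 'S': factor to A4 → S A4'' with A4'' → ε | S.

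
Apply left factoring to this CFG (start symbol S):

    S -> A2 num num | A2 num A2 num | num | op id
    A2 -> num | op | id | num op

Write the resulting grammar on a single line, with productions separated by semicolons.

S -> num | op id | A2 num S'; A2 -> op | id | num A2'; S' -> num | A2 num; A2' -> ε | op

S has alternatives sharing prefix 'A2 num': factor to S → A2 num S' with S' → num | A2 num.
A2 has alternatives sharing prefix 'num': factor to A2 → num A2' with A2' → ε | op.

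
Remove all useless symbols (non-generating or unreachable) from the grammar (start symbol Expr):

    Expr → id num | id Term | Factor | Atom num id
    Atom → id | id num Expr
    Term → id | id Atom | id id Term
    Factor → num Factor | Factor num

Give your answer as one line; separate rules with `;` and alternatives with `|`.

Generating nonterminals: {Atom, Expr, Term}.
Reachable from Expr after that: {Atom, Expr, Term}.
Removed useless symbols: {Factor} and every production mentioning them.

Expr → id num | id Term | Atom num id; Atom → id | id num Expr; Term → id | id Atom | id id Term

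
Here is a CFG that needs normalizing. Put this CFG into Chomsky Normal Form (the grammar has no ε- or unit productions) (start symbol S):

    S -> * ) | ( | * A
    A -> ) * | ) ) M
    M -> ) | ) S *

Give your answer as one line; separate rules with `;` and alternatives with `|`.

Introduce a nonterminal for each terminal appearing in a rule of length ≥ 2: X1 → *, X2 → ).
Binarize each right-hand side of length ≥ 3 by chaining fresh nonterminals (Y1, Y2, …): affected rules were A → X2 X2 M; M → X2 S X1.

S -> X1 X2 | ( | X1 A; A -> X2 X1 | X2 Y1; M -> ) | X2 Y2; X1 -> *; X2 -> ); Y1 -> X2 M; Y2 -> S X1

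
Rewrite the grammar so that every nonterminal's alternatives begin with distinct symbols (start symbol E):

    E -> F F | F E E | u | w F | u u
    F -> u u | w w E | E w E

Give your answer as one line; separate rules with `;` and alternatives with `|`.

E has alternatives sharing prefix 'F': factor to E → F E' with E' → F | E E.
E has alternatives sharing prefix 'u': factor to E → u E'' with E'' → ε | u.

E -> w F | F E' | u E''; F -> u u | w w E | E w E; E' -> F | E E; E'' -> ε | u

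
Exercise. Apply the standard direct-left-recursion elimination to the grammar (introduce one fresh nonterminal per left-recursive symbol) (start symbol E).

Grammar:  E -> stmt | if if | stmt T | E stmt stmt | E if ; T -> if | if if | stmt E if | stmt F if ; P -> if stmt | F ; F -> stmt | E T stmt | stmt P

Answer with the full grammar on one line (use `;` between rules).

E is directly left-recursive.
For E: α = {stmt stmt, if}, β = {stmt, if if, stmt T}. Rewrite as E → β E' and E' → α E' | ε.

E -> stmt E' | if if E' | stmt T E'; T -> if | if if | stmt E if | stmt F if; P -> if stmt | F; F -> stmt | E T stmt | stmt P; E' -> stmt stmt E' | if E' | epsilon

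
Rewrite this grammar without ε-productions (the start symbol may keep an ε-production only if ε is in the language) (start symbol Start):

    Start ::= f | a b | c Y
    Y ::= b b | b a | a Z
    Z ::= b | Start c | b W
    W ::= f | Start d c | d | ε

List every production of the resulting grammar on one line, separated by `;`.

Start ::= f | a b | c Y; Y ::= b b | b a | a Z; Z ::= b | Start c | b W; W ::= f | Start d c | d

The nullable symbols are {W}.
ε ∉ L(G), so no ε-production is kept.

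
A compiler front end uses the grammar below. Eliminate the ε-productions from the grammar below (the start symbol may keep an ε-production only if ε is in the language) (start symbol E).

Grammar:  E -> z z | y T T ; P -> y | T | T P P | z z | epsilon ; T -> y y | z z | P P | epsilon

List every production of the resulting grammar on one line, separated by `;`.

The nullable symbols are {P, T}.
ε ∉ L(G), so no ε-production is kept.
Add the nullable-subset variants: E → y T T gives y T T | y T | y. P → T P P gives T P P | T P | P P. T → P P gives P P | P.

E -> z z | y T T | y T | y; P -> y | T | T P P | T P | P P | z z; T -> y y | z z | P P | P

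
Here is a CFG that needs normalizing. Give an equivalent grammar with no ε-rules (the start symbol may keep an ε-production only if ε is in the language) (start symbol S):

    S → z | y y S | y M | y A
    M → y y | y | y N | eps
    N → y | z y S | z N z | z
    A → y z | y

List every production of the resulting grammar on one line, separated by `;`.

S → z | y y S | y M | y | y A; M → y y | y | y N; N → y | z y S | z N z | z; A → y z | y

The nullable symbols are {M}.
ε ∉ L(G), so no ε-production is kept.
Add the nullable-subset variants: S → y M gives y M | y.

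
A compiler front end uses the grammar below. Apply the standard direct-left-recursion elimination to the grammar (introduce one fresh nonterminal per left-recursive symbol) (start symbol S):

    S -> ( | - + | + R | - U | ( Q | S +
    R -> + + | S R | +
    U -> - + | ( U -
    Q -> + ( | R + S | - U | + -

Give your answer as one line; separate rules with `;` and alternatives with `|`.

Directly left-recursive nonterminal: S.
For S: α = {+}, β = {(, - +, + R, - U, ( Q}. Rewrite as S → β S' and S' → α S' | ε.

S -> ( S' | - + S' | + R S' | - U S' | ( Q S'; R -> + + | S R | +; U -> - + | ( U -; Q -> + ( | R + S | - U | + -; S' -> + S' | epsilon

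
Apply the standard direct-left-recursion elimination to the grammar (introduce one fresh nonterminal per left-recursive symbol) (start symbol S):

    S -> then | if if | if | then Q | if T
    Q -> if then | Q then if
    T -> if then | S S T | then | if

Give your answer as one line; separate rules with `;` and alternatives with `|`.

S -> then | if if | if | then Q | if T; Q -> if then Q'; T -> if then | S S T | then | if; Q' -> then if Q' | ε

Left recursion appears on Q.
For Q: α = {then if}, β = {if then}. Rewrite as Q → β Q' and Q' → α Q' | ε.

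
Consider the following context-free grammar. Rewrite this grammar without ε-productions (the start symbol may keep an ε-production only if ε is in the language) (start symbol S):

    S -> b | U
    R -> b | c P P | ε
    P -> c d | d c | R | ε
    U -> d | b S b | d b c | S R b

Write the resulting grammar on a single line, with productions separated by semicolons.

Nullable nonterminals: {P, R}.
ε ∉ L(G), so no ε-production is kept.
For each production, add variants omitting each subset of nullable occurrences: R → c P P gives c P P | c P | c. U → S R b gives S R b | S b.

S -> b | U; R -> b | c P P | c P | c; P -> c d | d c | R; U -> d | b S b | d b c | S R b | S b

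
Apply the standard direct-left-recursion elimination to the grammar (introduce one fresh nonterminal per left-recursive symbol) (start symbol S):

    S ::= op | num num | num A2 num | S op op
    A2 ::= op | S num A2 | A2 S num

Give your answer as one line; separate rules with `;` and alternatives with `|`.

S ::= op S' | num num S' | num A2 num S'; A2 ::= op A2' | S num A2 A2'; S' ::= op op S' | ε; A2' ::= S num A2' | ε

S, A2 are directly left-recursive.
For S: α = {op op}, β = {op, num num, num A2 num}. Rewrite as S → β S' and S' → α S' | ε.
For A2: α = {S num}, β = {op, S num A2}. Rewrite as A2 → β A2' and A2' → α A2' | ε.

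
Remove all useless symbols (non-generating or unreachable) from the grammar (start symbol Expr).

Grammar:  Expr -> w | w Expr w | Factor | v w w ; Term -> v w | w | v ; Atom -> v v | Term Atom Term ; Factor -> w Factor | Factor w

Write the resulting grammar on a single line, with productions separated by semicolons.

Expr -> w | w Expr w | v w w

Generating nonterminals: {Atom, Expr, Term}.
Reachable from Expr after that: {Expr}.
Removed useless symbols: {Atom, Factor, Term} and every production mentioning them.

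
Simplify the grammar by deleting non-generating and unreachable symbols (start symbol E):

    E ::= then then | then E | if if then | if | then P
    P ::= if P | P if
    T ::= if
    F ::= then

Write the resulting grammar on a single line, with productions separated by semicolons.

E ::= then then | then E | if if then | if

Generating nonterminals: {E, F, T}.
Reachable from E after that: {E}.
Removed useless symbols: {F, P, T} and every production mentioning them.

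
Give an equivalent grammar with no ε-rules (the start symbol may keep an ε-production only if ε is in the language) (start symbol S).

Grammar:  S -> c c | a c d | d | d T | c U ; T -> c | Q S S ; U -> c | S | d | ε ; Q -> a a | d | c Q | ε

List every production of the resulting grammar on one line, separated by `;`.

Nullable set = {Q, U}.
ε ∉ L(G), so no ε-production is kept.
Add the nullable-subset variants: S → c U gives c U | c. T → Q S S gives Q S S | S S. Q → c Q gives c Q | c.

S -> c c | a c d | d | d T | c U | c; T -> c | Q S S | S S; U -> c | S | d; Q -> a a | d | c Q | c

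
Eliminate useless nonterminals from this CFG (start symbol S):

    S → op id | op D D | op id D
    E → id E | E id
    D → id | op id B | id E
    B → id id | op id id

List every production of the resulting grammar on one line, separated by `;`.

S → op id | op D D | op id D; D → id | op id B; B → id id | op id id

Generating nonterminals: {B, D, S}.
Reachable from S after that: {B, D, S}.
Removed useless symbols: {E} and every production mentioning them.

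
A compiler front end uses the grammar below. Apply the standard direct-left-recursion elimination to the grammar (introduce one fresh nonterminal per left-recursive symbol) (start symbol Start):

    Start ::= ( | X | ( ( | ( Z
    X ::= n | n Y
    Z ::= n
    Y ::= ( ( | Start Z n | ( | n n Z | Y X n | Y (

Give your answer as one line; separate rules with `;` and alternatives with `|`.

Directly left-recursive nonterminal: Y.
For Y: α = {X n, (}, β = {( (, Start Z n, (, n n Z}. Rewrite as Y → β Y1 and Y1 → α Y1 | ε.

Start ::= ( | X | ( ( | ( Z; X ::= n | n Y; Z ::= n; Y ::= ( ( Y1 | Start Z n Y1 | ( Y1 | n n Z Y1; Y1 ::= X n Y1 | ( Y1 | eps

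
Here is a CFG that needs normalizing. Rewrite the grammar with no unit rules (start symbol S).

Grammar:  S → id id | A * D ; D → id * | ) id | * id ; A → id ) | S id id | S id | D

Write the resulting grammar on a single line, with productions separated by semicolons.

S → id id | A * D; D → id * | ) id | * id; A → id * | ) id | * id | id ) | S id id | S id

Unit pairs: A ⇒* {D}.
For every A with A ⇒* B via unit rules, add B's non-unit alternatives to A; then delete every rule of the form X → Y.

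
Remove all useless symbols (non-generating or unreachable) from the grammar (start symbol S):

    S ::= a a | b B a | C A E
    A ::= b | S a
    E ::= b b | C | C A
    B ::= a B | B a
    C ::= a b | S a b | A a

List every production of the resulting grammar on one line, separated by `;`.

S ::= a a | C A E; A ::= b | S a; E ::= b b | C | C A; C ::= a b | S a b | A a

Generating nonterminals: {A, C, E, S}.
Reachable from S after that: {A, C, E, S}.
Removed useless symbols: {B} and every production mentioning them.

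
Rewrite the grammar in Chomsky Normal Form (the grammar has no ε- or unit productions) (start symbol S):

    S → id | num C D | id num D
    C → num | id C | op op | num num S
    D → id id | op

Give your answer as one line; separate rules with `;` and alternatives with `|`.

Introduce a nonterminal for each terminal appearing in a rule of length ≥ 2: X1 → num, X2 → id, X3 → op.
Binarize each right-hand side of length ≥ 3 by chaining fresh nonterminals (Y1, Y2, …): affected rules were S → X1 C D; S → X2 X1 D; C → X1 X1 S.

S → id | X1 Y1 | X2 Y2; C → num | X2 C | X3 X3 | X1 Y3; D → X2 X2 | op; X1 → num; X2 → id; X3 → op; Y1 → C D; Y2 → X1 D; Y3 → X1 S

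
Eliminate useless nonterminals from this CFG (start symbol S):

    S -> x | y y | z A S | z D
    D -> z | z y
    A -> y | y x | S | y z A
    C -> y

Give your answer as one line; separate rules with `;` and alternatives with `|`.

Generating nonterminals: {A, C, D, S}.
Reachable from S after that: {A, D, S}.
Removed useless symbols: {C} and every production mentioning them.

S -> x | y y | z A S | z D; D -> z | z y; A -> y | y x | S | y z A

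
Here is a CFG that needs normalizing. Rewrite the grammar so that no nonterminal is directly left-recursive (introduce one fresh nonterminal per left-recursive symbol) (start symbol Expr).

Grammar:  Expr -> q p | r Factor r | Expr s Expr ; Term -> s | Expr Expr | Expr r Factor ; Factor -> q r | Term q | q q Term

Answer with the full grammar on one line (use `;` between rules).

Left recursion appears on Expr.
For Expr: α = {s Expr}, β = {q p, r Factor r}. Rewrite as Expr → β Expr1 and Expr1 → α Expr1 | ε.

Expr -> q p Expr1 | r Factor r Expr1; Term -> s | Expr Expr | Expr r Factor; Factor -> q r | Term q | q q Term; Expr1 -> s Expr Expr1 | ε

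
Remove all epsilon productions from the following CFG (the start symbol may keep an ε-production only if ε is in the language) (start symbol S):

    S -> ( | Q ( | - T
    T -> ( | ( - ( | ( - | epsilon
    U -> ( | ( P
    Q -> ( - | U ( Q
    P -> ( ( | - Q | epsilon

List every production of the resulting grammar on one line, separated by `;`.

S -> ( | Q ( | - T | -; T -> ( | ( - ( | ( -; U -> ( | ( P; Q -> ( - | U ( Q; P -> ( ( | - Q

The nullable symbols are {P, T}.
ε ∉ L(G), so no ε-production is kept.
Add the nullable-subset variants: S → - T gives - T | -.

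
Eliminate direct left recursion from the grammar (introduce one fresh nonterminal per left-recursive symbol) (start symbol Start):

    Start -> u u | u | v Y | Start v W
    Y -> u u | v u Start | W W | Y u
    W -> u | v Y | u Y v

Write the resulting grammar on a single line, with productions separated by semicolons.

Start -> u u Start1 | u Start1 | v Y Start1; Y -> u u Y1 | v u Start Y1 | W W Y1; W -> u | v Y | u Y v; Start1 -> v W Start1 | ε; Y1 -> u Y1 | ε

Left recursion appears on Start, Y.
For Start: α = {v W}, β = {u u, u, v Y}. Rewrite as Start → β Start1 and Start1 → α Start1 | ε.
For Y: α = {u}, β = {u u, v u Start, W W}. Rewrite as Y → β Y1 and Y1 → α Y1 | ε.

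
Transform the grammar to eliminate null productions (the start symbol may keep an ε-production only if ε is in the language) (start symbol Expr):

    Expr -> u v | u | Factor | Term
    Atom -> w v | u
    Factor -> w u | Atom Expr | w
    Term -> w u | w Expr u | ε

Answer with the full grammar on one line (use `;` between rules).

Nullable nonterminals: {Expr, Term}.
ε ∈ L(G) since Expr is nullable, so keep Expr → ε.
For each production, add variants omitting each subset of nullable occurrences: Factor → Atom Expr gives Atom Expr | Atom.

Expr -> u v | u | Factor | Term | ε; Atom -> w v | u; Factor -> w u | Atom Expr | Atom | w; Term -> w u | w Expr u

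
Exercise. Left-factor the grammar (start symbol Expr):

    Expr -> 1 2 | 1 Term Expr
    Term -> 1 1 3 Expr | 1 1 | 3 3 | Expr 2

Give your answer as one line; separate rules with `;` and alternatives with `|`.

Expr has alternatives sharing prefix '1': factor to Expr → 1 Expr1 with Expr1 → 2 | Term Expr.
Term has alternatives sharing prefix '1 1': factor to Term → 1 1 Term1 with Term1 → 3 Expr | ε.

Expr -> 1 Expr1; Term -> 3 3 | Expr 2 | 1 1 Term1; Expr1 -> 2 | Term Expr; Term1 -> 3 Expr | ε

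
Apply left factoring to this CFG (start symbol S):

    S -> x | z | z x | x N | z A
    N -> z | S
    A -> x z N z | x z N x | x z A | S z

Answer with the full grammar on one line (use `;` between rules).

S -> z S' | x S''; N -> z | S; A -> S z | x z A'; S' -> ε | x | A; S'' -> ε | N; A' -> A | N A''; A'' -> z | x

S has alternatives sharing prefix 'z': factor to S → z S' with S' → ε | x | A.
S has alternatives sharing prefix 'x': factor to S → x S'' with S'' → ε | N.
A has alternatives sharing prefix 'x z': factor to A → x z A' with A' → N z | N x | A.
A' has alternatives sharing prefix 'N': factor to A' → N A'' with A'' → z | x.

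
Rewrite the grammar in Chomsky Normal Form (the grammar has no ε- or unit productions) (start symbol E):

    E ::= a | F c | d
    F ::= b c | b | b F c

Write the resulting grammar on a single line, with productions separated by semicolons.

Introduce a nonterminal for each terminal appearing in a rule of length ≥ 2: X1 → c, X2 → b.
Binarize each right-hand side of length ≥ 3 by chaining fresh nonterminals (Y1, Y2, …): affected rules were F → X2 F X1.

E ::= a | F X1 | d; F ::= X2 X1 | b | X2 Y1; X1 ::= c; X2 ::= b; Y1 ::= F X1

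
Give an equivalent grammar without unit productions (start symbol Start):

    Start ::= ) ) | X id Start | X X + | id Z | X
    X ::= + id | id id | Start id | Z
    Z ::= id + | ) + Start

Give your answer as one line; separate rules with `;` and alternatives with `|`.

Start ::= id + | ) + Start | ) ) | X id Start | X X + | id Z | + id | id id | Start id; X ::= id + | ) + Start | + id | id id | Start id; Z ::= id + | ) + Start

Unit pairs: Start ⇒* {X, Z}; X ⇒* {Z}.
For every A with A ⇒* B via unit rules, add B's non-unit alternatives to A; then delete every rule of the form X → Y.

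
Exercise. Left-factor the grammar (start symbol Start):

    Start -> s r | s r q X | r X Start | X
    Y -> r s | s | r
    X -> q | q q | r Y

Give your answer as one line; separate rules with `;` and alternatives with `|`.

Start -> r X Start | X | s r Start1; Y -> s | r Y1; X -> r Y | q X1; Start1 -> ε | q X; Y1 -> s | ε; X1 -> ε | q

Start has alternatives sharing prefix 's r': factor to Start → s r Start1 with Start1 → ε | q X.
Y has alternatives sharing prefix 'r': factor to Y → r Y1 with Y1 → s | ε.
X has alternatives sharing prefix 'q': factor to X → q X1 with X1 → ε | q.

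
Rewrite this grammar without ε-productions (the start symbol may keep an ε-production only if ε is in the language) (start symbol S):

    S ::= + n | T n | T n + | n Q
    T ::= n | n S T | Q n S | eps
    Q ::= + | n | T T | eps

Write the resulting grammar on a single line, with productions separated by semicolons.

The nullable symbols are {Q, T}.
ε ∉ L(G), so no ε-production is kept.
For each production, add variants omitting each subset of nullable occurrences: S → T n gives T n | n. S → T n + gives T n + | n +. T → n S T gives n S T | n S. Q → T T gives T T | T.

S ::= + n | T n | n | T n + | n + | n Q; T ::= n | n S T | n S | Q n S; Q ::= + | n | T T | T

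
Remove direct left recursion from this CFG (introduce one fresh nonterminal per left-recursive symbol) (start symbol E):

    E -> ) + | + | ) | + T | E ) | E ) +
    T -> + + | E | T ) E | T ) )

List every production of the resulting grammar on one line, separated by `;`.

Directly left-recursive nonterminals: E, T.
For E: α = {), ) +}, β = {) +, +, ), + T}. Rewrite as E → β E' and E' → α E' | ε.
For T: α = {) E, ) )}, β = {+ +, E}. Rewrite as T → β T' and T' → α T' | ε.

E -> ) + E' | + E' | ) E' | + T E'; T -> + + T' | E T'; E' -> ) E' | ) + E' | ε; T' -> ) E T' | ) ) T' | ε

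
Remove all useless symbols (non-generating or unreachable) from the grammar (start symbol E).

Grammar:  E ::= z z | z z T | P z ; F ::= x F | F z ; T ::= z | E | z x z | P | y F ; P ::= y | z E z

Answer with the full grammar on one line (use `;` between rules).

Generating nonterminals: {E, P, T}.
Reachable from E after that: {E, P, T}.
Removed useless symbols: {F} and every production mentioning them.

E ::= z z | z z T | P z; T ::= z | E | z x z | P; P ::= y | z E z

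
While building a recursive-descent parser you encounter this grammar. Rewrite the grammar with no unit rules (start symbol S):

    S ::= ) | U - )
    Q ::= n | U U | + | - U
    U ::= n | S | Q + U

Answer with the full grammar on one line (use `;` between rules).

S ::= ) | U - ); Q ::= n | U U | + | - U; U ::= n | Q + U | ) | U - )

Unit pairs: U ⇒* {S}.
Replace each nonterminal's rules with the union of the non-unit rules of every nonterminal it unit-derives.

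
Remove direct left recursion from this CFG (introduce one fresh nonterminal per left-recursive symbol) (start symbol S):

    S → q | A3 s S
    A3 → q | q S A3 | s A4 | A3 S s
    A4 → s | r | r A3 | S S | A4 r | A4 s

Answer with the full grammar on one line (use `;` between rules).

Left recursion appears on A3, A4.
For A3: α = {S s}, β = {q, q S A3, s A4}. Rewrite as A3 → β A3' and A3' → α A3' | ε.
For A4: α = {r, s}, β = {s, r, r A3, S S}. Rewrite as A4 → β A4' and A4' → α A4' | ε.

S → q | A3 s S; A3 → q A3' | q S A3 A3' | s A4 A3'; A4 → s A4' | r A4' | r A3 A4' | S S A4'; A3' → S s A3' | ε; A4' → r A4' | s A4' | ε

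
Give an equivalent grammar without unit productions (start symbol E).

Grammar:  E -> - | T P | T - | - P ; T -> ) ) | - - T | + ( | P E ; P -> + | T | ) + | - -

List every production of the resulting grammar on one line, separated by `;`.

E -> - | T P | T - | - P; T -> ) ) | - - T | + ( | P E; P -> + | ) + | - - | ) ) | - - T | + ( | P E

Unit pairs: P ⇒* {T}.
For each unit pair (A, B), copy every non-unit production of B to A, then drop all unit productions.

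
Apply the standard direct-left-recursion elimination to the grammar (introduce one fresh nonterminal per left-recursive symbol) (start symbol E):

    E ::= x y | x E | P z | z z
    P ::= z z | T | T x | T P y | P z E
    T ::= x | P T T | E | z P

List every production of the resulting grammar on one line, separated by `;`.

Directly left-recursive nonterminal: P.
For P: α = {z E}, β = {z z, T, T x, T P y}. Rewrite as P → β P' and P' → α P' | ε.

E ::= x y | x E | P z | z z; P ::= z z P' | T P' | T x P' | T P y P'; T ::= x | P T T | E | z P; P' ::= z E P' | ε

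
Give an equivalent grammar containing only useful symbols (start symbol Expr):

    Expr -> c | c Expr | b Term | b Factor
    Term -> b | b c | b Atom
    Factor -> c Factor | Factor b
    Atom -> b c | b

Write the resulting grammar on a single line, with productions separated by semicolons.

Expr -> c | c Expr | b Term; Term -> b | b c | b Atom; Atom -> b c | b

Generating nonterminals: {Atom, Expr, Term}.
Reachable from Expr after that: {Atom, Expr, Term}.
Removed useless symbols: {Factor} and every production mentioning them.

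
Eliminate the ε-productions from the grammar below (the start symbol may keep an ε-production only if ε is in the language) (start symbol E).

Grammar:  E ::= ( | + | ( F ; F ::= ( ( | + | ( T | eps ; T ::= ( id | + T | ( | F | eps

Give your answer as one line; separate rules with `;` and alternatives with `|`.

E ::= ( | + | ( F; F ::= ( ( | + | ( T | (; T ::= ( id | + T | + | ( | F

Nullable set = {F, T}.
ε ∉ L(G), so no ε-production is kept.
For each production, add variants omitting each subset of nullable occurrences: F → ( T gives ( T | (. T → + T gives + T | +.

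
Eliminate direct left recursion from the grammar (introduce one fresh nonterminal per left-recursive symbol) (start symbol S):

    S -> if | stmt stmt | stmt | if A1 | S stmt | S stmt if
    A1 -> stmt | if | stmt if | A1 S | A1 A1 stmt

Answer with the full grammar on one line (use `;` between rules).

Directly left-recursive nonterminals: S, A1.
For S: α = {stmt, stmt if}, β = {if, stmt stmt, stmt, if A1}. Rewrite as S → β S' and S' → α S' | ε.
For A1: α = {S, A1 stmt}, β = {stmt, if, stmt if}. Rewrite as A1 → β A1' and A1' → α A1' | ε.

S -> if S' | stmt stmt S' | stmt S' | if A1 S'; A1 -> stmt A1' | if A1' | stmt if A1'; S' -> stmt S' | stmt if S' | ε; A1' -> S A1' | A1 stmt A1' | ε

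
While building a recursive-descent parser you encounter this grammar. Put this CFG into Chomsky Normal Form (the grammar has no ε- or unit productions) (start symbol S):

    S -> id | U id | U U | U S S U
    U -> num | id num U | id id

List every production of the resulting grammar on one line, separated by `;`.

Introduce a nonterminal for each terminal appearing in a rule of length ≥ 2: X1 → id, X2 → num.
Binarize each right-hand side of length ≥ 3 by chaining fresh nonterminals (Y1, Y2, …): affected rules were S → U S S U; U → X1 X2 U.

S -> id | U X1 | U U | U Y1; U -> num | X1 Y3 | X1 X1; X1 -> id; X2 -> num; Y1 -> S Y2; Y2 -> S U; Y3 -> X2 U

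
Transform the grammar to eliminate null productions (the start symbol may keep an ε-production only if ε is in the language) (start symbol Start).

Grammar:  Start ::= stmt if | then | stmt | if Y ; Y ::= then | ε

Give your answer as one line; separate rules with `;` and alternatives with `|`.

Start ::= stmt if | then | stmt | if Y | if; Y ::= then

Nullable set = {Y}.
ε ∉ L(G), so no ε-production is kept.
Add the nullable-subset variants: Start → if Y gives if Y | if.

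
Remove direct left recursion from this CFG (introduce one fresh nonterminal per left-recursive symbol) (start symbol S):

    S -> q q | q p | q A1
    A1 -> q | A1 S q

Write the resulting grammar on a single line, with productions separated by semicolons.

A1 is directly left-recursive.
For A1: α = {S q}, β = {q}. Rewrite as A1 → β A1' and A1' → α A1' | ε.

S -> q q | q p | q A1; A1 -> q A1'; A1' -> S q A1' | ε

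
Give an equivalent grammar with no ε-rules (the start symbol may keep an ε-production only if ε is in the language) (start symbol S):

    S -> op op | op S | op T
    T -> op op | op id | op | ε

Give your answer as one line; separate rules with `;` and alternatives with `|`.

Nullable nonterminals: {T}.
ε ∉ L(G), so no ε-production is kept.
Add the nullable-subset variants: S → op T gives op T | op.

S -> op op | op S | op T | op; T -> op op | op id | op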